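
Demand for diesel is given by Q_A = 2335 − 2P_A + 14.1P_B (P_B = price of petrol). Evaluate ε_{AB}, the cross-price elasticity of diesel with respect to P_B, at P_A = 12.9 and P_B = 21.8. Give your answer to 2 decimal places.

0.12

At P_A = 12.9 and P_B = 21.8: Q_A = 2616.58.
∂Q_A/∂P_B = 14.1.
ε = (∂Q_A/∂P_B)(P_B/Q_A) = 14.1 × (21.8/2616.58) ≈ 0.12.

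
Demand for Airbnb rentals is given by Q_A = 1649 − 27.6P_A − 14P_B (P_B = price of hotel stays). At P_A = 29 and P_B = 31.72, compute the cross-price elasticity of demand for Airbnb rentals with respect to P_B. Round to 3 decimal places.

At P_A = 29 and P_B = 31.72: Q_A = 404.52.
∂Q_A/∂P_B = -14.
ε = (∂Q_A/∂P_B)(P_B/Q_A) = -14 × (31.72/404.52) ≈ -1.098.

-1.098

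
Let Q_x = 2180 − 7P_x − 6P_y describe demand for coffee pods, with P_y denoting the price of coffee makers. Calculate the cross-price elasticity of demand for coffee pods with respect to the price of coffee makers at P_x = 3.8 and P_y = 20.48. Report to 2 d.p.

-0.06

At P_x = 3.8 and P_y = 20.48: Q_x = 2030.52.
∂Q_x/∂P_y = -6.
ε = (∂Q_x/∂P_y)(P_y/Q_x) = -6 × (20.48/2030.52) ≈ -0.06.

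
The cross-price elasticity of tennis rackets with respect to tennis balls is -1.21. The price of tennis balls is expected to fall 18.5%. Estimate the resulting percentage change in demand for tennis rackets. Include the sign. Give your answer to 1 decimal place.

%ΔQ ≈ ε × %ΔP of tennis balls = -1.21 × (-18.5%) = 22.4%.

22.4%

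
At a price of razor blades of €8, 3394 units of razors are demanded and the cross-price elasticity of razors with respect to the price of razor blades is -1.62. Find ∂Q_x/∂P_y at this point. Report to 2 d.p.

-687.29

ε = (∂Q_x/∂P_y)·(P_y/Q_x) ⇒ ∂Q_x/∂P_y = ε·Q_x/P_y = -1.62 × 3394/8 ≈ -687.29.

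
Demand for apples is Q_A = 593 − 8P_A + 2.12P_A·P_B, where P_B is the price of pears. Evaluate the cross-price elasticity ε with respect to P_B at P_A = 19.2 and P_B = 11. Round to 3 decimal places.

At P_A = 19.2 and P_B = 11: Q_A = 887.144.
∂Q_A/∂P_B = 2.12P_A = 2.12(19.2) = 40.7040.
ε = (∂Q_A/∂P_B)(P_B/Q_A) = 40.7040 × (11/887.144) ≈ 0.505.

0.505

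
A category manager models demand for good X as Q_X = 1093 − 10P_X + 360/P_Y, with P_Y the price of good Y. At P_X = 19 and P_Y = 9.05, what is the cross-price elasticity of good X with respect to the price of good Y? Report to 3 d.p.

At P_X = 19 and P_Y = 9.05: Q_X = 942.779.
∂Q_X/∂P_Y = −360/P_Y² = -4.3955.
ε = (∂Q_X/∂P_Y)(P_Y/Q_X) = -4.3955 × (9.05/942.779) ≈ -0.042.

-0.042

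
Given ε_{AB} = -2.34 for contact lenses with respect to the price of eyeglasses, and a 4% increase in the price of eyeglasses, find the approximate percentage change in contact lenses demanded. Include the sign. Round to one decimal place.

%ΔQ ≈ ε × %ΔP of eyeglasses = -2.34 × (4%) = -9.4%.

-9.4%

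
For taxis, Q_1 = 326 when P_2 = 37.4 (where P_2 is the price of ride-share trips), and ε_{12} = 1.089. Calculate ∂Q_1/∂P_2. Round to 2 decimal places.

ε = (∂Q_1/∂P_2)·(P_2/Q_1) ⇒ ∂Q_1/∂P_2 = ε·Q_1/P_2 = 1.089 × 326/37.4 ≈ 9.49.

9.49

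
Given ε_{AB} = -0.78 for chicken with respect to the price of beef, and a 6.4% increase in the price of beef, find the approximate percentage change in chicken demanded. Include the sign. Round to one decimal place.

-5.0%

%ΔQ ≈ ε × %ΔP of beef = -0.78 × (6.4%) = -5.0%.
Demand for chicken falls by about 5.0%.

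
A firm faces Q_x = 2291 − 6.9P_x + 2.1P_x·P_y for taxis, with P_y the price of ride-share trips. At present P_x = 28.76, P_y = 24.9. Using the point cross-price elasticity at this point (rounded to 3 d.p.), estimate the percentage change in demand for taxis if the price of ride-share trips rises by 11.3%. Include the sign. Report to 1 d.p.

4.7%

At P_x = 28.76, P_y = 24.9: Q_x = 3596.416.
∂Q_x/∂P_y = 2.1P_x = 60.3960.
ε = (∂Q_x/∂P_y)(P_y/Q_x) = 60.3960 × 24.9/3596.416 ≈ 0.418.
%ΔQ_x ≈ ε × %ΔP_y = 0.418 × (11.3%) = 4.7%.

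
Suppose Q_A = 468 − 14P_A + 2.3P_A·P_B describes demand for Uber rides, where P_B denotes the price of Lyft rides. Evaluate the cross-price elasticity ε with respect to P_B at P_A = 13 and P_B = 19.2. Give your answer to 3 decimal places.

0.667

At P_A = 13 and P_B = 19.2: Q_A = 860.08.
∂Q_A/∂P_B = 2.3P_A = 2.3(13) = 29.9000.
ε = (∂Q_A/∂P_B)(P_B/Q_A) = 29.9000 × (19.2/860.08) ≈ 0.667.
ε > 0: substitutes.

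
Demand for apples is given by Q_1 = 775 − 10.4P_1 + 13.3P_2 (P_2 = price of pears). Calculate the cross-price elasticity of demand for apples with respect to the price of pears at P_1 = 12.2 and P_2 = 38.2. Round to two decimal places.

At P_1 = 12.2 and P_2 = 38.2: Q_1 = 1156.18.
∂Q_1/∂P_2 = 13.3.
ε = (∂Q_1/∂P_2)(P_2/Q_1) = 13.3 × (38.2/1156.18) ≈ 0.44.

0.44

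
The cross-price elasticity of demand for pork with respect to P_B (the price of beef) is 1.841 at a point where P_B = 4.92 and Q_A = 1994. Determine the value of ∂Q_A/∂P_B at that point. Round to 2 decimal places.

ε = (∂Q_A/∂P_B)·(P_B/Q_A) ⇒ ∂Q_A/∂P_B = ε·Q_A/P_B = 1.841 × 1994/4.92 ≈ 746.13.

746.13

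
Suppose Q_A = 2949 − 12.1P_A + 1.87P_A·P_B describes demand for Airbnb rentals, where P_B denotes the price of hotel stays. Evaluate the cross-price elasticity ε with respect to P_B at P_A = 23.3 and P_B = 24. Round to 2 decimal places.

At P_A = 23.3 and P_B = 24: Q_A = 3712.774.
∂Q_A/∂P_B = 1.87P_A = 1.87(23.3) = 43.5710.
ε = (∂Q_A/∂P_B)(P_B/Q_A) = 43.5710 × (24/3712.774) ≈ 0.28.
ε > 0: substitutes.

0.28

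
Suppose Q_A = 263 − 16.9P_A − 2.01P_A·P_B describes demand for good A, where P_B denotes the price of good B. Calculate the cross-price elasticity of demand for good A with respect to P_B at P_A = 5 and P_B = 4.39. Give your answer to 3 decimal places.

-0.328

At P_A = 5 and P_B = 4.39: Q_A = 134.381.
∂Q_A/∂P_B = -2.01P_A = -2.01(5) = -10.0500.
ε = (∂Q_A/∂P_B)(P_B/Q_A) = -10.0500 × (4.39/134.381) ≈ -0.328.
ε < 0: complements.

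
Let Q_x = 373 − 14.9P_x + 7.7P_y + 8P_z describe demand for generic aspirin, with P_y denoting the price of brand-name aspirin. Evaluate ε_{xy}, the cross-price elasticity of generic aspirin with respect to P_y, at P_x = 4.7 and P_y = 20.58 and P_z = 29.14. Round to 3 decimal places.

At P_x = 4.7 and P_y = 20.58 and P_z = 29.14: Q_x = 694.556.
∂Q_x/∂P_y = 7.7.
ε = (∂Q_x/∂P_y)(P_y/Q_x) = 7.7 × (20.58/694.556) ≈ 0.228.

0.228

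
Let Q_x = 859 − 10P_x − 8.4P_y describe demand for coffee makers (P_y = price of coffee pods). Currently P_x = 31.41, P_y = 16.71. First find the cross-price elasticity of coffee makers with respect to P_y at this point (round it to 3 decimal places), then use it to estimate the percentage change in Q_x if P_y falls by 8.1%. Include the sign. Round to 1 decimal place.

At P_x = 31.41, P_y = 16.71: Q_x = 404.536.
∂Q_x/∂P_y = -8.4.
ε = (∂Q_x/∂P_y)(P_y/Q_x) = -8.4000 × 16.71/404.536 ≈ -0.347.
%ΔQ_x ≈ ε × %ΔP_y = -0.347 × (-8.1%) = 2.8%.

2.8%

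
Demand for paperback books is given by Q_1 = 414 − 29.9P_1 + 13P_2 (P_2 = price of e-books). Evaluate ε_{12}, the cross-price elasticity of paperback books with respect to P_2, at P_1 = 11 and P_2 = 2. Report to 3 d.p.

At P_1 = 11 and P_2 = 2: Q_1 = 111.1.
∂Q_1/∂P_2 = 13.
ε = (∂Q_1/∂P_2)(P_2/Q_1) = 13 × (2/111.1) ≈ 0.234.

0.234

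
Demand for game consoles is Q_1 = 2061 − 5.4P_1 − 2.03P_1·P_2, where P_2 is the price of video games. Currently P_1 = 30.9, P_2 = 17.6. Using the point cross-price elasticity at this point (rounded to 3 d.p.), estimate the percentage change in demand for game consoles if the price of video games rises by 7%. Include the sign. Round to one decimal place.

At P_1 = 30.9, P_2 = 17.6: Q_1 = 790.145.
∂Q_1/∂P_2 = -2.03P_1 = -62.7270.
ε = (∂Q_1/∂P_2)(P_2/Q_1) = -62.7270 × 17.6/790.145 ≈ -1.397.
%ΔQ_1 ≈ ε × %ΔP_2 = -1.397 × (7%) = -9.8%.

-9.8%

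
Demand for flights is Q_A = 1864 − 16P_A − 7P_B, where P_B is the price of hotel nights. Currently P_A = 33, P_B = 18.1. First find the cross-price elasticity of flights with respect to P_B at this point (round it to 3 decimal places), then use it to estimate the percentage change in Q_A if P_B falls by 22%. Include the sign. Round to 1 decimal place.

2.3%

At P_A = 33, P_B = 18.1: Q_A = 1209.3.
∂Q_A/∂P_B = -7.
ε = (∂Q_A/∂P_B)(P_B/Q_A) = -7.0000 × 18.1/1209.3 ≈ -0.105.
%ΔQ_A ≈ ε × %ΔP_B = -0.105 × (-22%) = 2.3%.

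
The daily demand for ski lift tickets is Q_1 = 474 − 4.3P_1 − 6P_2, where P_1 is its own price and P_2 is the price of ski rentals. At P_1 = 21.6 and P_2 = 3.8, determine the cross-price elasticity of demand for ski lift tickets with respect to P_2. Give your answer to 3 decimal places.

-0.064

At P_1 = 21.6 and P_2 = 3.8: Q_1 = 358.32.
∂Q_1/∂P_2 = -6.
ε = (∂Q_1/∂P_2)(P_2/Q_1) = -6 × (3.8/358.32) ≈ -0.064.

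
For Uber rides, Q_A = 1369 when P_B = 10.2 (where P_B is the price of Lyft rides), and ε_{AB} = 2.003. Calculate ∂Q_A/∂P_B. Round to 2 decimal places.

ε = (∂Q_A/∂P_B)·(P_B/Q_A) ⇒ ∂Q_A/∂P_B = ε·Q_A/P_B = 2.003 × 1369/10.2 ≈ 268.83.

268.83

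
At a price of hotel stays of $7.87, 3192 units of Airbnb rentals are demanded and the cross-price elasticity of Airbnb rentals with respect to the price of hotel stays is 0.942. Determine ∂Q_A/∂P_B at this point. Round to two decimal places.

382.07

ε = (∂Q_A/∂P_B)·(P_B/Q_A) ⇒ ∂Q_A/∂P_B = ε·Q_A/P_B = 0.942 × 3192/7.87 ≈ 382.07.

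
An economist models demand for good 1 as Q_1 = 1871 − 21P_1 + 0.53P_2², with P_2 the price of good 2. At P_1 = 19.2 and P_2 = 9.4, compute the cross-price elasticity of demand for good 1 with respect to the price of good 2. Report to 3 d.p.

0.062

At P_1 = 19.2 and P_2 = 9.4: Q_1 = 1514.631.
∂Q_1/∂P_2 = 1.06P_2 = 1.06(9.4) = 9.9640.
ε = (∂Q_1/∂P_2)(P_2/Q_1) = 9.9640 × (9.4/1514.631) ≈ 0.062.
ε > 0: substitutes.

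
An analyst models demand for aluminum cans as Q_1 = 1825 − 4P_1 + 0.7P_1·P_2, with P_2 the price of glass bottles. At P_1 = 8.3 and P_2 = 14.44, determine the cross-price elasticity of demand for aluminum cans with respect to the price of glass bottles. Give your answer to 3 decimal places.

0.045

At P_1 = 8.3 and P_2 = 14.44: Q_1 = 1875.696.
∂Q_1/∂P_2 = 0.7P_1 = 0.7(8.3) = 5.8100.
ε = (∂Q_1/∂P_2)(P_2/Q_1) = 5.8100 × (14.44/1875.696) ≈ 0.045.
ε > 0: substitutes.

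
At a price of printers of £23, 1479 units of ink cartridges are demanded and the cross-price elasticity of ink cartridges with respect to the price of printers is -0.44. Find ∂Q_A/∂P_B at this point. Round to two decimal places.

ε = (∂Q_A/∂P_B)·(P_B/Q_A) ⇒ ∂Q_A/∂P_B = ε·Q_A/P_B = -0.44 × 1479/23 ≈ -28.29.

-28.29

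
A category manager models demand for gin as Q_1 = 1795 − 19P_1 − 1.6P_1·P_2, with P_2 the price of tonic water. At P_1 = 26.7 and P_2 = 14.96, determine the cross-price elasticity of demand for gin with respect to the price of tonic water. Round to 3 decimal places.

At P_1 = 26.7 and P_2 = 14.96: Q_1 = 648.609.
∂Q_1/∂P_2 = -1.6P_1 = -1.6(26.7) = -42.7200.
ε = (∂Q_1/∂P_2)(P_2/Q_1) = -42.7200 × (14.96/648.609) ≈ -0.985.

-0.985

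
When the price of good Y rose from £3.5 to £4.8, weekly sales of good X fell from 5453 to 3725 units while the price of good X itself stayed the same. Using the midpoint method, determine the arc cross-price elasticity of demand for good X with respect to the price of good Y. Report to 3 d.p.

-1.202

ΔQ_X = 3725 − 5453 = -1728; ΔP_Y = 4.8 − 3.5 = 1.3.
Midpoints: Q̄_X = 4589.0, P̄_Y = 4.15.
ε = (ΔQ_X/Q̄_X)/(ΔP_Y/P̄_Y) = (-1728/4589.0)/(1.3/4.15) ≈ -1.202.
ε < 0: good X and good Y are complements.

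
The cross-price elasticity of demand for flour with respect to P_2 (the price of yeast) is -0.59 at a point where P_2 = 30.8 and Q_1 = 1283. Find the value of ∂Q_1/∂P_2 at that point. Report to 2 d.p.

ε = (∂Q_1/∂P_2)·(P_2/Q_1) ⇒ ∂Q_1/∂P_2 = ε·Q_1/P_2 = -0.59 × 1283/30.8 ≈ -24.58.

-24.58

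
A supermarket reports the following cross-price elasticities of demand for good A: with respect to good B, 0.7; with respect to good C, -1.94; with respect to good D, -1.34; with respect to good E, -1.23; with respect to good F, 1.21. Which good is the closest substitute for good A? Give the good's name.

good F

Substitutes have ε > 0. Among the positive values, 1.21 (good F) is largest.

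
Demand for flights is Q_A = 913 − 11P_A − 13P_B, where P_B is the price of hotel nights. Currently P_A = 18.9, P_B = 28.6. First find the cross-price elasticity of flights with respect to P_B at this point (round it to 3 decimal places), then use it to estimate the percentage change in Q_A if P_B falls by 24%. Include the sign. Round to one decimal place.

26.8%

At P_A = 18.9, P_B = 28.6: Q_A = 333.3.
∂Q_A/∂P_B = -13.
ε = (∂Q_A/∂P_B)(P_B/Q_A) = -13.0000 × 28.6/333.3 ≈ -1.116.
%ΔQ_A ≈ ε × %ΔP_B = -1.116 × (-24%) = 26.8%.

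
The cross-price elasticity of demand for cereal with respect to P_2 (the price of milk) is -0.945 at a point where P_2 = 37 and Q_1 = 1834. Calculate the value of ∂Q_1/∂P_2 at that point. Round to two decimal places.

-46.84

ε = (∂Q_1/∂P_2)·(P_2/Q_1) ⇒ ∂Q_1/∂P_2 = ε·Q_1/P_2 = -0.945 × 1834/37 ≈ -46.84.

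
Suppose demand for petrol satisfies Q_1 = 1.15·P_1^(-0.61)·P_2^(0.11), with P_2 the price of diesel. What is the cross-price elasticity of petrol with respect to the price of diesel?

0.11

In a log-linear (constant-elasticity) demand function, the coefficient on the exponent of P_2 is the cross-price elasticity.
ε = 0.11. Positive, so petrol and diesel are substitutes.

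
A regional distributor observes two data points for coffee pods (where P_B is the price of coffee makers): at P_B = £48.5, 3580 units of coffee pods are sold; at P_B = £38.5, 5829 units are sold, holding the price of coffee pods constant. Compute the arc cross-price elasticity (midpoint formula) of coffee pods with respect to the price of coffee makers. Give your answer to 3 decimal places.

-2.080

ΔQ_A = 5829 − 3580 = 2249; ΔP_B = 38.5 − 48.5 = -10.
Midpoints: Q̄_A = 4704.5, P̄_B = 43.50.
ε = (ΔQ_A/Q̄_A)/(ΔP_B/P̄_B) = (2249/4704.5)/(-10/43.50) ≈ -2.080.
ε < 0: coffee pods and coffee makers are complements.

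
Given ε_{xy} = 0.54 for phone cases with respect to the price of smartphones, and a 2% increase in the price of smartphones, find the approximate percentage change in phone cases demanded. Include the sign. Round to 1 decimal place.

%ΔQ ≈ ε × %ΔP of smartphones = 0.54 × (2%) = 1.1%.

1.1%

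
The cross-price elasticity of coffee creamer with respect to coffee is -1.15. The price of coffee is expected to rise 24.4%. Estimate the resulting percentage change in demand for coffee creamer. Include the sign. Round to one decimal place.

%ΔQ ≈ ε × %ΔP of coffee = -1.15 × (24.4%) = -28.1%.
Demand for coffee creamer falls by about 28.1%.

-28.1%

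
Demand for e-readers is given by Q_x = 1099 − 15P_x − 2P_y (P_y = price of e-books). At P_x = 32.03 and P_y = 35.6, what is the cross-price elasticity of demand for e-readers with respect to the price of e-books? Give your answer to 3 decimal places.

At P_x = 32.03 and P_y = 35.6: Q_x = 547.35.
∂Q_x/∂P_y = -2.
ε = (∂Q_x/∂P_y)(P_y/Q_x) = -2 × (35.6/547.35) ≈ -0.130.
Since ε < 0, e-readers and e-books are complements.

-0.130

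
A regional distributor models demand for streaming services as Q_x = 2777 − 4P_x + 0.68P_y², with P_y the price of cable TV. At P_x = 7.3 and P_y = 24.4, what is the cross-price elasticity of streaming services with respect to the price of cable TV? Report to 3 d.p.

0.257

At P_x = 7.3 and P_y = 24.4: Q_x = 3152.645.
∂Q_x/∂P_y = 1.36P_y = 1.36(24.4) = 33.1840.
ε = (∂Q_x/∂P_y)(P_y/Q_x) = 33.1840 × (24.4/3152.645) ≈ 0.257.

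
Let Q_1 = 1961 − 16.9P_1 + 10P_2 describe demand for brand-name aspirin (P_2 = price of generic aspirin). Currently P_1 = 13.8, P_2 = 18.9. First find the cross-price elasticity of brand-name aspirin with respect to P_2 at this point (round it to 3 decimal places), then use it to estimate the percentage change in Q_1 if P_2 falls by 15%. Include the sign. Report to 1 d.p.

-1.5%

At P_1 = 13.8, P_2 = 18.9: Q_1 = 1916.78.
∂Q_1/∂P_2 = 10.
ε = (∂Q_1/∂P_2)(P_2/Q_1) = 10.0000 × 18.9/1916.78 ≈ 0.099.
%ΔQ_1 ≈ ε × %ΔP_2 = 0.099 × (-15%) = -1.5%.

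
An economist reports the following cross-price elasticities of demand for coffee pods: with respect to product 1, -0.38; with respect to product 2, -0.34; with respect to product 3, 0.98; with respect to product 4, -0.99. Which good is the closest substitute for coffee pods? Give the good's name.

product 3

Substitutes have ε > 0. Among the positive values, 0.98 (product 3) is largest.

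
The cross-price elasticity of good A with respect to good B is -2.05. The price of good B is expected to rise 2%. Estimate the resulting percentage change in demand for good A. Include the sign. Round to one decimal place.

-4.1%

%ΔQ ≈ ε × %ΔP of good B = -2.05 × (2%) = -4.1%.
Demand for good A falls by about 4.1%.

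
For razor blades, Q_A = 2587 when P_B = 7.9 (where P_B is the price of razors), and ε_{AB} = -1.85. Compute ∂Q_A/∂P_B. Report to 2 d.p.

ε = (∂Q_A/∂P_B)·(P_B/Q_A) ⇒ ∂Q_A/∂P_B = ε·Q_A/P_B = -1.85 × 2587/7.9 ≈ -605.82.

-605.82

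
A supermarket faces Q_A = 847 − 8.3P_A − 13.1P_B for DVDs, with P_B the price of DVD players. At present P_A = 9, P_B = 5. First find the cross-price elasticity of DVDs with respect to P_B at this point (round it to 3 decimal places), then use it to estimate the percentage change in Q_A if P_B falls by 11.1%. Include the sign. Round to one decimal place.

At P_A = 9, P_B = 5: Q_A = 706.8.
∂Q_A/∂P_B = -13.1.
ε = (∂Q_A/∂P_B)(P_B/Q_A) = -13.1000 × 5/706.8 ≈ -0.093.
%ΔQ_A ≈ ε × %ΔP_B = -0.093 × (-11.1%) = 1.0%.

1.0%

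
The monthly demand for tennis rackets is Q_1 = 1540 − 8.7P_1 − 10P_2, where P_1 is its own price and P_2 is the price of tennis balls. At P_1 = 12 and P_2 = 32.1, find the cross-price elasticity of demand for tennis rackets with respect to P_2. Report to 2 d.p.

At P_1 = 12 and P_2 = 32.1: Q_1 = 1114.6.
∂Q_1/∂P_2 = -10.
ε = (∂Q_1/∂P_2)(P_2/Q_1) = -10 × (32.1/1114.6) ≈ -0.29.

-0.29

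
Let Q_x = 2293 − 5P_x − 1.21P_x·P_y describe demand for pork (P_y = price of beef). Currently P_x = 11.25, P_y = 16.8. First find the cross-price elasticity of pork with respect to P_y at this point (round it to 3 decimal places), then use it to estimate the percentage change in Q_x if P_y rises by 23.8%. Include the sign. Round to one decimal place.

-2.7%

At P_x = 11.25, P_y = 16.8: Q_x = 2008.06.
∂Q_x/∂P_y = -1.21P_x = -13.6125.
ε = (∂Q_x/∂P_y)(P_y/Q_x) = -13.6125 × 16.8/2008.06 ≈ -0.114.
%ΔQ_x ≈ ε × %ΔP_y = -0.114 × (23.8%) = -2.7%.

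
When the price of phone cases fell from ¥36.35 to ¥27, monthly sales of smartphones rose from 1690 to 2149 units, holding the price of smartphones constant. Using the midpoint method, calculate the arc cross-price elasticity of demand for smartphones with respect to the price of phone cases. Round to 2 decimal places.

ΔQ_A = 2149 − 1690 = 459; ΔP_B = 27 − 36.35 = -9.35.
Midpoints: Q̄_A = 1919.5, P̄_B = 31.68.
ε = (ΔQ_A/Q̄_A)/(ΔP_B/P̄_B) = (459/1919.5)/(-9.35/31.68) ≈ -0.81.
ε < 0: smartphones and phone cases are complements.

-0.81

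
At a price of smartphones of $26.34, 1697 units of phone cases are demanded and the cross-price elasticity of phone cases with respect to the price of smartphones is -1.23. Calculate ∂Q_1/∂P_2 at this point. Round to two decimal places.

-79.24

ε = (∂Q_1/∂P_2)·(P_2/Q_1) ⇒ ∂Q_1/∂P_2 = ε·Q_1/P_2 = -1.23 × 1697/26.34 ≈ -79.24.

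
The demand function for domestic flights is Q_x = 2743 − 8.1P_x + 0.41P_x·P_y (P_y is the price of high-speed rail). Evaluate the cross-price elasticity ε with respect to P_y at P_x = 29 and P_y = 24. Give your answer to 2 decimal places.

At P_x = 29 and P_y = 24: Q_x = 2793.46.
∂Q_x/∂P_y = 0.41P_x = 0.41(29) = 11.8900.
ε = (∂Q_x/∂P_y)(P_y/Q_x) = 11.8900 × (24/2793.46) ≈ 0.10.
ε > 0: substitutes.

0.10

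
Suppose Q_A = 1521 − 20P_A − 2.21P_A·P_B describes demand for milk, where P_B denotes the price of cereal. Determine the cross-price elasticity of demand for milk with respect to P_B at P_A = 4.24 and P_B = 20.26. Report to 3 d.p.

At P_A = 4.24 and P_B = 20.26: Q_A = 1246.356.
∂Q_A/∂P_B = -2.21P_A = -2.21(4.24) = -9.3704.
ε = (∂Q_A/∂P_B)(P_B/Q_A) = -9.3704 × (20.26/1246.356) ≈ -0.152.
ε < 0: complements.

-0.152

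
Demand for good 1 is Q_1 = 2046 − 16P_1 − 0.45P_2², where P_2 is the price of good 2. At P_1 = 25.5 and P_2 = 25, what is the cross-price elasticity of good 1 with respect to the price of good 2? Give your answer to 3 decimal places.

-0.415

At P_1 = 25.5 and P_2 = 25: Q_1 = 1356.75.
∂Q_1/∂P_2 = -0.9P_2 = -0.9(25) = -22.5000.
ε = (∂Q_1/∂P_2)(P_2/Q_1) = -22.5000 × (25/1356.75) ≈ -0.415.
ε < 0: complements.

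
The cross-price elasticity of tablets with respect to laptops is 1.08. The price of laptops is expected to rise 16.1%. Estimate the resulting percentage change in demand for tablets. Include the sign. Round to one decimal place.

%ΔQ ≈ ε × %ΔP of laptops = 1.08 × (16.1%) = 17.4%.

17.4%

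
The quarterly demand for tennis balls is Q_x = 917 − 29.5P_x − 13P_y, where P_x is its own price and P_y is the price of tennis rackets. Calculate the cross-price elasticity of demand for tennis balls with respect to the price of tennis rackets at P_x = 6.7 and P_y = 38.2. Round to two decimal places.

-2.23

At P_x = 6.7 and P_y = 38.2: Q_x = 222.75.
∂Q_x/∂P_y = -13.
ε = (∂Q_x/∂P_y)(P_y/Q_x) = -13 × (38.2/222.75) ≈ -2.23.
Since ε < 0, tennis balls and tennis rackets are complements.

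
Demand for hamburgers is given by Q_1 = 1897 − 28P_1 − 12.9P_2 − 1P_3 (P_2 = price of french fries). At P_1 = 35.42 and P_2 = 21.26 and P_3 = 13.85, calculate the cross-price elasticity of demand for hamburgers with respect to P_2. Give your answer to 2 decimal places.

At P_1 = 35.42 and P_2 = 21.26 and P_3 = 13.85: Q_1 = 617.136.
∂Q_1/∂P_2 = -12.9.
ε = (∂Q_1/∂P_2)(P_2/Q_1) = -12.9 × (21.26/617.136) ≈ -0.44.
Since ε < 0, hamburgers and french fries are complements.

-0.44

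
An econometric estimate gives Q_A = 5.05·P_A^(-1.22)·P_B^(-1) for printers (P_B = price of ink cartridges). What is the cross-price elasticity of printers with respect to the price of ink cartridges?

-1.00

In a log-linear (constant-elasticity) demand function, the coefficient on the exponent of P_B is the cross-price elasticity.
ε = -1.00. Negative, so printers and ink cartridges are complements.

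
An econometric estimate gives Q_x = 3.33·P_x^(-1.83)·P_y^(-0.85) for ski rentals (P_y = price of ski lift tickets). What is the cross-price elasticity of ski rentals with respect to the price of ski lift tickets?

-0.85

In a log-linear (constant-elasticity) demand function, the coefficient on the exponent of P_y is the cross-price elasticity.
ε = -0.85. Negative, so ski rentals and ski lift tickets are complements.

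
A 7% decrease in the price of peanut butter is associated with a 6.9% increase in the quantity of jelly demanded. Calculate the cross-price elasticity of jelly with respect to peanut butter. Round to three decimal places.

-0.986

ε = (%ΔQ of jelly) / (%ΔP of peanut butter) = (6.9%) / (-7%) ≈ -0.986.
Negative cross-price elasticity: complements.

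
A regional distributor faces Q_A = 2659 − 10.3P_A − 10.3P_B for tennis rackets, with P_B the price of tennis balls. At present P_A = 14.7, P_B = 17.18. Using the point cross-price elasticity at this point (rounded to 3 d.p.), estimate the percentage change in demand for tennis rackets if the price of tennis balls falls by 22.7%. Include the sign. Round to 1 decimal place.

At P_A = 14.7, P_B = 17.18: Q_A = 2330.636.
∂Q_A/∂P_B = -10.3.
ε = (∂Q_A/∂P_B)(P_B/Q_A) = -10.3000 × 17.18/2330.636 ≈ -0.076.
%ΔQ_A ≈ ε × %ΔP_B = -0.076 × (-22.7%) = 1.7%.

1.7%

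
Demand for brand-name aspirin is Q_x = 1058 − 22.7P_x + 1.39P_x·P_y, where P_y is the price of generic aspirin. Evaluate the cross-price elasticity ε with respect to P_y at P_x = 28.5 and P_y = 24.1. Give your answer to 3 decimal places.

At P_x = 28.5 and P_y = 24.1: Q_x = 1365.771.
∂Q_x/∂P_y = 1.39P_x = 1.39(28.5) = 39.6150.
ε = (∂Q_x/∂P_y)(P_y/Q_x) = 39.6150 × (24.1/1365.771) ≈ 0.699.
ε > 0: substitutes.

0.699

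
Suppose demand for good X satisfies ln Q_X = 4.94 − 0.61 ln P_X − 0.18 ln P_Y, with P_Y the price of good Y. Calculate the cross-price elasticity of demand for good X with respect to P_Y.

In a log-linear (constant-elasticity) demand function, the coefficient on ln P_Y is the cross-price elasticity.
ε = -0.18. Negative, so good X and good Y are complements.

-0.18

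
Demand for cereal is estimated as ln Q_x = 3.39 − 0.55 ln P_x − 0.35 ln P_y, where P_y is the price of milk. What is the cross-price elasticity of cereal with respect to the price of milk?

-0.35

In a log-linear (constant-elasticity) demand function, the coefficient on ln P_y is the cross-price elasticity.
ε = -0.35. Negative, so cereal and milk are complements.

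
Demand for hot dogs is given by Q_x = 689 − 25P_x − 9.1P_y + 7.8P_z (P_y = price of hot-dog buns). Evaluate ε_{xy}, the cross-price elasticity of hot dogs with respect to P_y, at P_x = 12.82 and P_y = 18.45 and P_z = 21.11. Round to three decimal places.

At P_x = 12.82 and P_y = 18.45 and P_z = 21.11: Q_x = 365.263.
∂Q_x/∂P_y = -9.1.
ε = (∂Q_x/∂P_y)(P_y/Q_x) = -9.1 × (18.45/365.263) ≈ -0.460.

-0.460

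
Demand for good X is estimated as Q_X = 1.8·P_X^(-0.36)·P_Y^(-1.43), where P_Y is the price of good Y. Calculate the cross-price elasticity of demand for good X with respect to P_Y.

In a log-linear (constant-elasticity) demand function, the coefficient on the exponent of P_Y is the cross-price elasticity.
ε = -1.43. Negative, so good X and good Y are complements.

-1.43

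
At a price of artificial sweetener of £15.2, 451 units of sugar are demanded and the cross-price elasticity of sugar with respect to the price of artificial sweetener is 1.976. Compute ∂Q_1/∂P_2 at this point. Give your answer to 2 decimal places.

58.63

ε = (∂Q_1/∂P_2)·(P_2/Q_1) ⇒ ∂Q_1/∂P_2 = ε·Q_1/P_2 = 1.976 × 451/15.2 ≈ 58.63.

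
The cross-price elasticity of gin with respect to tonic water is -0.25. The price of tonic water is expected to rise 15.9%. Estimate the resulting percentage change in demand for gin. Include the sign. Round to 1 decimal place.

-4.0%

%ΔQ ≈ ε × %ΔP of tonic water = -0.25 × (15.9%) = -4.0%.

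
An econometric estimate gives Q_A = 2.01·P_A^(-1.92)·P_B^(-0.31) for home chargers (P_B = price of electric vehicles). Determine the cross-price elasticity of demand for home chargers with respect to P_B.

In a log-linear (constant-elasticity) demand function, the coefficient on the exponent of P_B is the cross-price elasticity.
ε = -0.31. Negative, so home chargers and electric vehicles are complements.

-0.31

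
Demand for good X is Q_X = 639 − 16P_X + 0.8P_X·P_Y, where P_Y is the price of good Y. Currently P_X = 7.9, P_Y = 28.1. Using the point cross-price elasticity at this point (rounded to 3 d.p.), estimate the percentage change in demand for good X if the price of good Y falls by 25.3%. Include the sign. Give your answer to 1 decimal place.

At P_X = 7.9, P_Y = 28.1: Q_X = 690.192.
∂Q_X/∂P_Y = 0.8P_X = 6.3200.
ε = (∂Q_X/∂P_Y)(P_Y/Q_X) = 6.3200 × 28.1/690.192 ≈ 0.257.
%ΔQ_X ≈ ε × %ΔP_Y = 0.257 × (-25.3%) = -6.5%.

-6.5%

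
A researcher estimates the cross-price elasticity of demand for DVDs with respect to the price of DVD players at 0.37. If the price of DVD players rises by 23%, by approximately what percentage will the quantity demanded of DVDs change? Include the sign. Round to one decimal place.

%ΔQ ≈ ε × %ΔP of DVD players = 0.37 × (23%) = 8.5%.
Demand for DVDs rises by about 8.5%.

8.5%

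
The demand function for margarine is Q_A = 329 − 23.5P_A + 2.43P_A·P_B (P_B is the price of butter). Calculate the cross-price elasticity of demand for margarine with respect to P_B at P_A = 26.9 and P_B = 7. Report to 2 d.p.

2.96

At P_A = 26.9 and P_B = 7: Q_A = 154.419.
∂Q_A/∂P_B = 2.43P_A = 2.43(26.9) = 65.3670.
ε = (∂Q_A/∂P_B)(P_B/Q_A) = 65.3670 × (7/154.419) ≈ 2.96.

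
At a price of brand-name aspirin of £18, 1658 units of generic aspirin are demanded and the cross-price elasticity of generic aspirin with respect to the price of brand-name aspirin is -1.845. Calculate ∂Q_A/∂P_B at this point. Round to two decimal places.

ε = (∂Q_A/∂P_B)·(P_B/Q_A) ⇒ ∂Q_A/∂P_B = ε·Q_A/P_B = -1.845 × 1658/18 ≈ -169.95.

-169.95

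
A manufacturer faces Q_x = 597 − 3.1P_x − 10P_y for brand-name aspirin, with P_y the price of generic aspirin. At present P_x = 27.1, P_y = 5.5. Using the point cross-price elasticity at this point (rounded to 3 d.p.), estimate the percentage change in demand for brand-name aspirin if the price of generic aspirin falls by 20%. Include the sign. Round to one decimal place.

2.4%

At P_x = 27.1, P_y = 5.5: Q_x = 457.99.
∂Q_x/∂P_y = -10.
ε = (∂Q_x/∂P_y)(P_y/Q_x) = -10.0000 × 5.5/457.99 ≈ -0.120.
%ΔQ_x ≈ ε × %ΔP_y = -0.120 × (-20%) = 2.4%.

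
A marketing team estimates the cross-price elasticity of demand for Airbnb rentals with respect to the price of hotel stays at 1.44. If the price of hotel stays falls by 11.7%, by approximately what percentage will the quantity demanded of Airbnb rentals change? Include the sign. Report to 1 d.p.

%ΔQ ≈ ε × %ΔP of hotel stays = 1.44 × (-11.7%) = -16.8%.

-16.8%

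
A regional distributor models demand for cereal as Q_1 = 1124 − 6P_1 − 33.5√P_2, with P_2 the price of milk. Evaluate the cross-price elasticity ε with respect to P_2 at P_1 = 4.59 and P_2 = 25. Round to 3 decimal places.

-0.090

At P_1 = 4.59 and P_2 = 25: Q_1 = 928.96.
∂Q_1/∂P_2 = -33.5/(2√P_2) = -33.5/(2√25) = -3.3500.
ε = (∂Q_1/∂P_2)(P_2/Q_1) = -3.3500 × (25/928.96) ≈ -0.090.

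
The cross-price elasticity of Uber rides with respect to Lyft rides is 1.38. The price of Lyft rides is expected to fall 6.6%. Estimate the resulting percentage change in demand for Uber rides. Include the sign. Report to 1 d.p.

-9.1%

%ΔQ ≈ ε × %ΔP of Lyft rides = 1.38 × (-6.6%) = -9.1%.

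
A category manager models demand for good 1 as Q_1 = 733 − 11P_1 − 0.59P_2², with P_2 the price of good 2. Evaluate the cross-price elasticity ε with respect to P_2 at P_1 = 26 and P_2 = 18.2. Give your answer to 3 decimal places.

-1.554

At P_1 = 26 and P_2 = 18.2: Q_1 = 251.568.
∂Q_1/∂P_2 = -1.18P_2 = -1.18(18.2) = -21.4760.
ε = (∂Q_1/∂P_2)(P_2/Q_1) = -21.4760 × (18.2/251.568) ≈ -1.554.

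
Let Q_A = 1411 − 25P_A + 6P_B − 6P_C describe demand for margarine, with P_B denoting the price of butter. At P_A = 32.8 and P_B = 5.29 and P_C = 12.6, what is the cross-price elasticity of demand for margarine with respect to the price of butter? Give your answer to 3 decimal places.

At P_A = 32.8 and P_B = 5.29 and P_C = 12.6: Q_A = 547.14.
∂Q_A/∂P_B = 6.
ε = (∂Q_A/∂P_B)(P_B/Q_A) = 6 × (5.29/547.14) ≈ 0.058.

0.058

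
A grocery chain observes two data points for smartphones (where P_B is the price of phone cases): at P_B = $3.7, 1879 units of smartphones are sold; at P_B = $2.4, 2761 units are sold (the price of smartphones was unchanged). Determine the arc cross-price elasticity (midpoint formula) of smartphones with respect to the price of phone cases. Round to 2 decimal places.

-0.89

ΔQ_A = 2761 − 1879 = 882; ΔP_B = 2.4 − 3.7 = -1.3.
Midpoints: Q̄_A = 2320.0, P̄_B = 3.05.
ε = (ΔQ_A/Q̄_A)/(ΔP_B/P̄_B) = (882/2320.0)/(-1.3/3.05) ≈ -0.89.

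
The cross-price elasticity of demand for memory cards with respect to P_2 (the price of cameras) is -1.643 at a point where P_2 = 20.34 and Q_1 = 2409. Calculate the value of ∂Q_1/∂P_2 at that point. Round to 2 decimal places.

-194.59

ε = (∂Q_1/∂P_2)·(P_2/Q_1) ⇒ ∂Q_1/∂P_2 = ε·Q_1/P_2 = -1.643 × 2409/20.34 ≈ -194.59.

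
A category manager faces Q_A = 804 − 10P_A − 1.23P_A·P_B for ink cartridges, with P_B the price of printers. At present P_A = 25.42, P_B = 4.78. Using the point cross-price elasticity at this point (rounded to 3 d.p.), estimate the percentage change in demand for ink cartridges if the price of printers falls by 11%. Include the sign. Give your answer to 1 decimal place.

4.1%

At P_A = 25.42, P_B = 4.78: Q_A = 400.346.
∂Q_A/∂P_B = -1.23P_A = -31.2666.
ε = (∂Q_A/∂P_B)(P_B/Q_A) = -31.2666 × 4.78/400.346 ≈ -0.373.
%ΔQ_A ≈ ε × %ΔP_B = -0.373 × (-11%) = 4.1%.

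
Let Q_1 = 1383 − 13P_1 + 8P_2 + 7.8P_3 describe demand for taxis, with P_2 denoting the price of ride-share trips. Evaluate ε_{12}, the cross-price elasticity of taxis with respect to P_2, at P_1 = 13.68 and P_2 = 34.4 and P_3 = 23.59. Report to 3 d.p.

At P_1 = 13.68 and P_2 = 34.4 and P_3 = 23.59: Q_1 = 1664.362.
∂Q_1/∂P_2 = 8.
ε = (∂Q_1/∂P_2)(P_2/Q_1) = 8 × (34.4/1664.362) ≈ 0.165.

0.165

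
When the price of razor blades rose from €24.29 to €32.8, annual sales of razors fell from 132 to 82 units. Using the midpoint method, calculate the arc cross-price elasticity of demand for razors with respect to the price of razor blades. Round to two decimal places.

-1.57

ΔQ_A = 82 − 132 = -50; ΔP_B = 32.8 − 24.29 = 8.51.
Midpoints: Q̄_A = 107.0, P̄_B = 28.54.
ε = (ΔQ_A/Q̄_A)/(ΔP_B/P̄_B) = (-50/107.0)/(8.51/28.54) ≈ -1.57.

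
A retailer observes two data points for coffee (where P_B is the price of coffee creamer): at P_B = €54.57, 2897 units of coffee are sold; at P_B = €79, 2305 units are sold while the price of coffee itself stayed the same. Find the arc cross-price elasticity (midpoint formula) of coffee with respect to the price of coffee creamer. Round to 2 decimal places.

ΔQ_A = 2305 − 2897 = -592; ΔP_B = 79 − 54.57 = 24.43.
Midpoints: Q̄_A = 2601.0, P̄_B = 66.78.
ε = (ΔQ_A/Q̄_A)/(ΔP_B/P̄_B) = (-592/2601.0)/(24.43/66.78) ≈ -0.62.
ε < 0: coffee and coffee creamer are complements.

-0.62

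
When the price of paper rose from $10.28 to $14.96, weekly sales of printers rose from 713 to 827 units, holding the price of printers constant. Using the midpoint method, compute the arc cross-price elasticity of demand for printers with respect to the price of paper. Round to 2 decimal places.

ΔQ_A = 827 − 713 = 114; ΔP_B = 14.96 − 10.28 = 4.68.
Midpoints: Q̄_A = 770.0, P̄_B = 12.62.
ε = (ΔQ_A/Q̄_A)/(ΔP_B/P̄_B) = (114/770.0)/(4.68/12.62) ≈ 0.40.
ε > 0: printers and paper are substitutes.

0.40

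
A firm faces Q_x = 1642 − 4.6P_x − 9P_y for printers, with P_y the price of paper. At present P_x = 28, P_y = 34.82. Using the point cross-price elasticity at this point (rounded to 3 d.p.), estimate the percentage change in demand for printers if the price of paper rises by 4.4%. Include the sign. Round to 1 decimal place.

At P_x = 28, P_y = 34.82: Q_x = 1199.82.
∂Q_x/∂P_y = -9.
ε = (∂Q_x/∂P_y)(P_y/Q_x) = -9.0000 × 34.82/1199.82 ≈ -0.261.
%ΔQ_x ≈ ε × %ΔP_y = -0.261 × (4.4%) = -1.1%.

-1.1%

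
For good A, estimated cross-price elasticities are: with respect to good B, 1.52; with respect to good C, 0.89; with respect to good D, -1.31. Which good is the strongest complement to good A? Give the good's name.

good D

Complements have ε < 0. The most negative value is -1.31 (good D).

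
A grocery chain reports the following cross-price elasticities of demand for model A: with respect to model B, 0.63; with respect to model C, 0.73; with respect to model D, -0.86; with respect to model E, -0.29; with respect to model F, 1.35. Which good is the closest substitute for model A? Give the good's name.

model F

Substitutes have ε > 0. Among the positive values, 1.35 (model F) is largest.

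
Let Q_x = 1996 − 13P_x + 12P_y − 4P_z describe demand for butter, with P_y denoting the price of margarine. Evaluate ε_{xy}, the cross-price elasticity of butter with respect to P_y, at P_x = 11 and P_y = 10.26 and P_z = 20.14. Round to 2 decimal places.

At P_x = 11 and P_y = 10.26 and P_z = 20.14: Q_x = 1895.56.
∂Q_x/∂P_y = 12.
ε = (∂Q_x/∂P_y)(P_y/Q_x) = 12 × (10.26/1895.56) ≈ 0.06.
Since ε > 0, butter and margarine are substitutes.

0.06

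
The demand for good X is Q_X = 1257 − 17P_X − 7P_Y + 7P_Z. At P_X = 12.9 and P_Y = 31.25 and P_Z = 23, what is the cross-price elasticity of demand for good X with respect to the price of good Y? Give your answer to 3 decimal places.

At P_X = 12.9 and P_Y = 31.25 and P_Z = 23: Q_X = 979.95.
∂Q_X/∂P_Y = -7.
ε = (∂Q_X/∂P_Y)(P_Y/Q_X) = -7 × (31.25/979.95) ≈ -0.223.
Since ε < 0, good X and good Y are complements.

-0.223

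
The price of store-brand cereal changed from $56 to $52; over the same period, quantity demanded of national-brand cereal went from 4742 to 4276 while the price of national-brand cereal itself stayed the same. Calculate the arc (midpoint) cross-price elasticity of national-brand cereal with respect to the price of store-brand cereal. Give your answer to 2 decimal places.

ΔQ_A = 4276 − 4742 = -466; ΔP_B = 52 − 56 = -4.
Midpoints: Q̄_A = 4509.0, P̄_B = 54.00.
ε = (ΔQ_A/Q̄_A)/(ΔP_B/P̄_B) = (-466/4509.0)/(-4/54.00) ≈ 1.40.

1.40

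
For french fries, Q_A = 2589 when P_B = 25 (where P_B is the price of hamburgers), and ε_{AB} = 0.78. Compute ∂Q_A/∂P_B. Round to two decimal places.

80.78

ε = (∂Q_A/∂P_B)·(P_B/Q_A) ⇒ ∂Q_A/∂P_B = ε·Q_A/P_B = 0.78 × 2589/25 ≈ 80.78.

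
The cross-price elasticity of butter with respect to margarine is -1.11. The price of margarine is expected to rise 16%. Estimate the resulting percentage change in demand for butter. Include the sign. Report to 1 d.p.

%ΔQ ≈ ε × %ΔP of margarine = -1.11 × (16%) = -17.8%.

-17.8%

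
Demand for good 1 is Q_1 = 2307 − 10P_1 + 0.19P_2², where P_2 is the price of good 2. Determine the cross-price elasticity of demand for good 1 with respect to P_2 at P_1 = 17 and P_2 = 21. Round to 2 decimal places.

0.08

At P_1 = 17 and P_2 = 21: Q_1 = 2220.79.
∂Q_1/∂P_2 = 0.38P_2 = 0.38(21) = 7.9800.
ε = (∂Q_1/∂P_2)(P_2/Q_1) = 7.9800 × (21/2220.79) ≈ 0.08.
ε > 0: substitutes.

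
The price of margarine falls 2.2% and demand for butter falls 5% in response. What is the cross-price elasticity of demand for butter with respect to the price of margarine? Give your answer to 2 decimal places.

2.27

ε = (%ΔQ of butter) / (%ΔP of margarine) = (-5%) / (-2.2%) ≈ 2.27.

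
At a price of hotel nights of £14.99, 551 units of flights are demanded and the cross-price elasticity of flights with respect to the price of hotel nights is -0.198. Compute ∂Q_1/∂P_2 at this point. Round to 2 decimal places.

-7.28

ε = (∂Q_1/∂P_2)·(P_2/Q_1) ⇒ ∂Q_1/∂P_2 = ε·Q_1/P_2 = -0.198 × 551/14.99 ≈ -7.28.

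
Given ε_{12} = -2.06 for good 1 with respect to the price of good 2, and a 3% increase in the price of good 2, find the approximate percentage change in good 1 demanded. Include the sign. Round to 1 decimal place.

-6.2%

%ΔQ ≈ ε × %ΔP of good 2 = -2.06 × (3%) = -6.2%.
Demand for good 1 falls by about 6.2%.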